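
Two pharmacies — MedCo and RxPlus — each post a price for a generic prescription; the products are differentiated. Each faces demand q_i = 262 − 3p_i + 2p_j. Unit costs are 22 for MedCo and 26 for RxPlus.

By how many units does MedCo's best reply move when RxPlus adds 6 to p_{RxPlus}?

2

MedCo's profit: π = (p_{MedCo} − 22)(262 − 3p_{MedCo} + 2p_{RxPlus}).
∂π/∂p_{MedCo} = 328 − 6p_{MedCo} + 2p_{RxPlus} = 0 ⇒ p_{MedCo} = 164/3 + (1/3)p_{RxPlus}.
The reaction-function slope is 1/3, so a 6-unit rise in p_{RxPlus} moves p_{MedCo} by 1/3 × 6 = 2. MedCo's best response rises — the actions are strategic complements.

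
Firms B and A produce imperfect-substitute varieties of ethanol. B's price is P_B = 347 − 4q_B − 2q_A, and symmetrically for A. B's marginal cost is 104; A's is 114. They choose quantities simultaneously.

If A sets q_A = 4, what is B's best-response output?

29.375

Firm B's profit: π = q_B(347 − 4q_B − 2q_A) − 104q_B.
∂π/∂q_B = 243 − 8q_B − 2q_A = 0 ⇒ q_B = 30.375 − 0.25q_A.
At q_A = 4: q_B = 30.375 − 0.25·4 = 29.375.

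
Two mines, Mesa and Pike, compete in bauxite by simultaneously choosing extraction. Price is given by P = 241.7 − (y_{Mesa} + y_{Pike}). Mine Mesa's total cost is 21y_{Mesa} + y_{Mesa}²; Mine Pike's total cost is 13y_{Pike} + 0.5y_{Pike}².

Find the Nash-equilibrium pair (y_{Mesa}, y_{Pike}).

39.4, 63.1

Mine Mesa's profit: π = y_{Mesa}(241.7 − (y_{Mesa} + y_{Pike})) − 21y_{Mesa} − y_{Mesa}².
∂π/∂y_{Mesa} = 220.7 − 4y_{Mesa} − y_{Pike} = 0, so y_{Mesa} = 55.175 − 0.25y_{Pike}.
For Pike: ∂π/∂y_{Pike} = 228.7 − 3y_{Pike} − y_{Mesa} = 0 ⇒ y_{Pike} = 2287/30 − (1/3)y_{Mesa}.
Plugging y_{Pike} into Mesa's best response: y_{Mesa} = 55.175 − 0.25(2287/30 − (1/3)y_{Mesa}) ⇒ (11/12)y_{Mesa} = 2167/60, so y_{Mesa} = 39.4.
Then y_{Pike} = 2287/30 − (1/3)·39.4 = 63.1.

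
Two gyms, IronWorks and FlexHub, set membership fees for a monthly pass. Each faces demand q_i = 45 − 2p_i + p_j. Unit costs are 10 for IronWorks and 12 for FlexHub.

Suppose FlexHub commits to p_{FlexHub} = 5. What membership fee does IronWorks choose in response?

17.5

IronWorks's profit: π = (p_{IronWorks} − 10)(45 − 2p_{IronWorks} + p_{FlexHub}).
∂π/∂p_{IronWorks} = 65 − 4p_{IronWorks} + p_{FlexHub} = 0 ⇒ p_{IronWorks} = 16.25 + 0.25p_{FlexHub}.
At p_{FlexHub} = 5: p_{IronWorks} = 16.25 + 0.25·5 = 17.5.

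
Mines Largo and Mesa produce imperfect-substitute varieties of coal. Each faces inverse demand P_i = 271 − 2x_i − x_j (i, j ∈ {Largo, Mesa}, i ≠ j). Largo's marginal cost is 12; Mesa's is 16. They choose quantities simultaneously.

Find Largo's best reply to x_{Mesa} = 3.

Mine Largo's profit: π = x_{Largo}(271 − 2x_{Largo} − x_{Mesa}) − 12x_{Largo}.
∂π/∂x_{Largo} = 259 − 4x_{Largo} − x_{Mesa} = 0 ⇒ x_{Largo} = 64.75 − 0.25x_{Mesa}.
At x_{Mesa} = 3: x_{Largo} = 64.75 − 0.25·3 = 64.

64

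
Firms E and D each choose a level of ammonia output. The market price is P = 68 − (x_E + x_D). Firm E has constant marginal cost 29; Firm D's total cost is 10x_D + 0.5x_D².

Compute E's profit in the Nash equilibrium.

Firm E's profit: π = x_E(68 − (x_E + x_D)) − 29x_E.
∂π/∂x_E = 39 − 2x_E − x_D = 0, so x_E = 19.5 − 0.5x_D.
For D: ∂π/∂x_D = 58 − 3x_D − x_E = 0 ⇒ x_D = 58/3 − (1/3)x_E.
Solving the two reaction functions simultaneously: (1 − (−0.5)(−1/3))x_E = 19.5 − 0.5·(58/3), so (5/6)x_E = 59/6 and x_E = 11.8.
Then x_D = 58/3 − (1/3)·11.8 = 15.4.
Price P = 68 − 27.2 = 40.8.
E's profit: (40.8 − 29)·11.8 = 139.24.

139.24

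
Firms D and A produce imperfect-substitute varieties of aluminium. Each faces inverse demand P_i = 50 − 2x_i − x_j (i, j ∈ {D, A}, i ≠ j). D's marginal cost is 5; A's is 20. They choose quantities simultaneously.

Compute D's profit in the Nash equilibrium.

Firm D's profit: π = x_D(50 − 2x_D − x_A) − 5x_D.
∂π/∂x_D = 45 − 4x_D − x_A = 0 ⇒ x_D = 11.25 − 0.25x_A.
Similarly x_A = 7.5 − 0.25x_D.
Substituting the second reaction function into the first: x_D = 11.25 − 0.25(7.5 − 0.25x_D), which gives 0.9375x_D = 9.375 ⇒ x_D = 10.
Then x_A = 7.5 − 0.25·10 = 5.
P_D = 50 − 2·10 − 5 = 25.
Profit = (25 − 5)·10 = 200.

200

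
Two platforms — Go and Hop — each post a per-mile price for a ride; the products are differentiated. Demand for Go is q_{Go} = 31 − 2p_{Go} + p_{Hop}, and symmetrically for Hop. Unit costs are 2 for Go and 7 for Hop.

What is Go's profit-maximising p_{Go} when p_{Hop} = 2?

9.25

Go's profit: π = (p_{Go} − 2)(31 − 2p_{Go} + p_{Hop}).
∂π/∂p_{Go} = 35 − 4p_{Go} + p_{Hop} = 0 ⇒ p_{Go} = 8.75 + 0.25p_{Hop}.
At p_{Hop} = 2: p_{Go} = 8.75 + 0.25·2 = 9.25.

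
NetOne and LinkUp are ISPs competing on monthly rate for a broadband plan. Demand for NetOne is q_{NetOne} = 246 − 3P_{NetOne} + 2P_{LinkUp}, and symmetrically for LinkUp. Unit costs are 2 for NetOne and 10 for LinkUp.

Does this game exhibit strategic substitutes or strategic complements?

NetOne's profit: π = (P_{NetOne} − 2)(246 − 3P_{NetOne} + 2P_{LinkUp}).
∂π/∂P_{NetOne} = 252 − 6P_{NetOne} + 2P_{LinkUp} = 0 ⇒ P_{NetOne} = 42 + (1/3)P_{LinkUp}.
The best-response slope dP_{NetOne}/dP_{LinkUp} = 1/3 > 0: the reaction function is upward-sloping, so the choices are strategic complements.

strategic complements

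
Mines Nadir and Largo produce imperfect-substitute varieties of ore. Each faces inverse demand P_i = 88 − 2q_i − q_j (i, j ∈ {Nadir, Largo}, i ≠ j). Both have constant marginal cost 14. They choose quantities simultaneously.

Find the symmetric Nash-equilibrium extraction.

14.8

Mine Nadir's profit: π = q_{Nadir}(88 − 2q_{Nadir} − q_{Largo}) − 14q_{Nadir}.
∂π/∂q_{Nadir} = 74 − 4q_{Nadir} − q_{Largo} = 0 ⇒ q_{Nadir} = 18.5 − 0.25q_{Largo}.
By symmetry q_{Largo} = q_{Nadir}; substituting into the reaction function, 1.25q_{Nadir} = 18.5 and q_{Nadir} = 14.8.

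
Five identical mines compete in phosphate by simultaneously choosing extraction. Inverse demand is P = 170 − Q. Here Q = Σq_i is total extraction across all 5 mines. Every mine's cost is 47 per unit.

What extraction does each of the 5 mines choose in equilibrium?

A representative mine's profit is π_i = q_i(170 − Q) − 47q_i, with Q = q_i + Σ_{j≠i} q_j.
First-order condition: 123 − 2q_i − Σ_{j≠i} q_j = 0.
With identical mines, set every q_j = q: then 123 − 2q − 4q = 0, i.e. q = 123/6 = 20.5.

20.5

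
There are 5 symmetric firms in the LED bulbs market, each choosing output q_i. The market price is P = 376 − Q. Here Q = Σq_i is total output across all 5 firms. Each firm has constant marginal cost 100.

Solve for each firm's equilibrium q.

A representative firm's profit is π_i = q_i(376 − Q) − 100q_i, with Q = q_i + Σ_{j≠i} q_j.
First-order condition: 276 − 2q_i − Σ_{j≠i} q_j = 0.
In a symmetric equilibrium every firm chooses the same q, so Σ_{j≠i} q_j = 4q. The condition becomes 276 − 6q = 0, giving q = 276/6 = 46.

46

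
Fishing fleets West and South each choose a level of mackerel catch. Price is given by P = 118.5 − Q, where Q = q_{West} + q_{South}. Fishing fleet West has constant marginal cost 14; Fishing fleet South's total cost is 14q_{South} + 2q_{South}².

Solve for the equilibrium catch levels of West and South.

Fishing fleet West's profit: π = q_{West}(118.5 − (q_{West} + q_{South})) − 14q_{West}.
∂π/∂q_{West} = 104.5 − 2q_{West} − q_{South} = 0, so q_{West} = 52.25 − 0.5q_{South}.
For South: ∂π/∂q_{South} = 104.5 − 6q_{South} − q_{West} = 0 ⇒ q_{South} = 209/12 − (1/6)q_{West}.
Plugging q_{South} into West's best response: q_{West} = 52.25 − 0.5(209/12 − (1/6)q_{West}) ⇒ (11/12)q_{West} = 1045/24, so q_{West} = 47.5.
Then q_{South} = 209/12 − (1/6)·47.5 = 9.5.

47.5, 9.5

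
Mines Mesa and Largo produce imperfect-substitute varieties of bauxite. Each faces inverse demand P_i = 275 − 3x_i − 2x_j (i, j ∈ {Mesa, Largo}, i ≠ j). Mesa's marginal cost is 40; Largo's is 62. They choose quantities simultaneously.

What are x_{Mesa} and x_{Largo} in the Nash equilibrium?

30.75, 25.25

Mine Mesa's profit: π = x_{Mesa}(275 − 3x_{Mesa} − 2x_{Largo}) − 40x_{Mesa}.
∂π/∂x_{Mesa} = 235 − 6x_{Mesa} − 2x_{Largo} = 0 ⇒ x_{Mesa} = 235/6 − (1/3)x_{Largo}.
Similarly x_{Largo} = 35.5 − (1/3)x_{Mesa}.
Substituting the second reaction function into the first: x_{Mesa} = 235/6 − (1/3)(35.5 − (1/3)x_{Mesa}), which gives (8/9)x_{Mesa} = 82/3 ⇒ x_{Mesa} = 30.75.
Then x_{Largo} = 35.5 − (1/3)·30.75 = 25.25.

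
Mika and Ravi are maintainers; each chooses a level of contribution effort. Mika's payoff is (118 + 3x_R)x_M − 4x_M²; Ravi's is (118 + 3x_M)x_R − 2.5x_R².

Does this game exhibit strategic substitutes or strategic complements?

Expanding Mika's payoff: 118x_M + 3x_Rx_M − 4x_M².
∂π/∂x_M = 118 + 3x_R − 8x_M = 0, so x_M = 14.75 + 0.375x_R.
The best-response slope dx_M/dx_R = 0.375 > 0: the reaction function is upward-sloping, so the choices are strategic complements.

strategic complements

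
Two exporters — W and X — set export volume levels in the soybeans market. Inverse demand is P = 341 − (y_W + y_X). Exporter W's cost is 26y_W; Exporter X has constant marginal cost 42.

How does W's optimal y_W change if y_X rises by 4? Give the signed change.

-2

Exporter W's profit: π = y_W(341 − (y_W + y_X)) − 26y_W.
∂π/∂y_W = 315 − 2y_W − y_X = 0, so y_W = 157.5 − 0.5y_X.
The reaction-function slope is −0.5, so a 4-unit rise in y_X moves y_W by −0.5 × 4 = −2. W's best response falls — the actions are strategic substitutes.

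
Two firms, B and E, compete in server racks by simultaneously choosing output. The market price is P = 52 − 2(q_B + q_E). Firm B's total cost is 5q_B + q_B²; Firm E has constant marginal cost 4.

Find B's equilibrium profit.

Firm B's profit: π = q_B(52 − 2(q_B + q_E)) − 5q_B − q_B².
∂π/∂q_B = 47 − 6q_B − 2q_E = 0, so q_B = 47/6 − (1/3)q_E.
For E: ∂π/∂q_E = 48 − 4q_E − 2q_B = 0 ⇒ q_E = 12 − 0.5q_B.
Substituting the second reaction function into the first: q_B = 47/6 − (1/3)(12 − 0.5q_B), which gives (5/6)q_B = 23/6 ⇒ q_B = 4.6.
Then q_E = 12 − 0.5·4.6 = 9.7.
Price P = 52 − 2·14.3 = 23.4.
B's profit: (23.4 − 5)·4.6 − (4.6)² = 63.48.

63.48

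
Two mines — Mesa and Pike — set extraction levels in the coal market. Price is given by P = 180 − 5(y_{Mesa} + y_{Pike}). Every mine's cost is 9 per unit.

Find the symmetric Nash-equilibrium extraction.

11.4

Mine Mesa's profit: π = y_{Mesa}(180 − 5(y_{Mesa} + y_{Pike})) − 9y_{Mesa}.
∂π/∂y_{Mesa} = 171 − 10y_{Mesa} − 5y_{Pike} = 0, so y_{Mesa} = 17.1 − 0.5y_{Pike}.
The game is symmetric, so in equilibrium y_{Pike} = y_{Mesa}: the reaction function gives 1.5y_{Mesa} = 17.1, hence y_{Mesa} = 11.4.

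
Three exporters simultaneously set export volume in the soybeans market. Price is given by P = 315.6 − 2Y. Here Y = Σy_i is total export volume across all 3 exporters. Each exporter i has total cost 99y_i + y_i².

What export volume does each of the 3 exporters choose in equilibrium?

A representative exporter's profit is π_i = y_i(315.6 − 2Y) − 99y_i − y_i², with Y = y_i + Σ_{j≠i} y_j.
First-order condition: 216.6 − 6y_i − 2Σ_{j≠i} y_j = 0.
Imposing symmetry (y_j = y for all j) turns Σ_{j≠i} y_j into 2y, so 216.6 = 10y and y = 21.66.

21.66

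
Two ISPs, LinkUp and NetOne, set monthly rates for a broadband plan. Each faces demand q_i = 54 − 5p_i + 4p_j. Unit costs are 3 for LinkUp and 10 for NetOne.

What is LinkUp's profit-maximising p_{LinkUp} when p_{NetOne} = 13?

12.1

LinkUp's profit: π = (p_{LinkUp} − 3)(54 − 5p_{LinkUp} + 4p_{NetOne}).
∂π/∂p_{LinkUp} = 69 − 10p_{LinkUp} + 4p_{NetOne} = 0 ⇒ p_{LinkUp} = 6.9 + 0.4p_{NetOne}.
At p_{NetOne} = 13: p_{LinkUp} = 6.9 + 0.4·13 = 12.1.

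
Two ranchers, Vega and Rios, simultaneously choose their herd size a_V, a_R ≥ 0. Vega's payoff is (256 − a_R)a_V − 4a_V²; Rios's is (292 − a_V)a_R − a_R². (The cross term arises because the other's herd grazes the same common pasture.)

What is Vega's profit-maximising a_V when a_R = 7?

Expanding Vega's payoff: 256a_V − a_Ra_V − 4a_V².
∂π/∂a_V = 256 − a_R − 8a_V = 0, so a_V = 32 − 0.125a_R.
At a_R = 7: a_V = 32 − 0.125·7 = 31.125.

31.125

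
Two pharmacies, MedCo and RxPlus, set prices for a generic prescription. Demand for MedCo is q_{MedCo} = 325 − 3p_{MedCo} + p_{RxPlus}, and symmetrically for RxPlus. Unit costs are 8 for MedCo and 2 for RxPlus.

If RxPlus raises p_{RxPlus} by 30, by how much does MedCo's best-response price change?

MedCo's profit: π = (p_{MedCo} − 8)(325 − 3p_{MedCo} + p_{RxPlus}).
∂π/∂p_{MedCo} = 349 − 6p_{MedCo} + p_{RxPlus} = 0 ⇒ p_{MedCo} = 349/6 + (1/6)p_{RxPlus}.
The reaction-function slope is 1/6, so a 30-unit rise in p_{RxPlus} moves p_{MedCo} by 1/6 × 30 = 5. MedCo's best response rises — the actions are strategic complements.

5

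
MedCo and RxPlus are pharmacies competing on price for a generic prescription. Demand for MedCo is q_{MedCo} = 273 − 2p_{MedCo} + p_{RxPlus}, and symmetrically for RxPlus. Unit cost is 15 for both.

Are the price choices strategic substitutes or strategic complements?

MedCo's profit: π = (p_{MedCo} − 15)(273 − 2p_{MedCo} + p_{RxPlus}).
∂π/∂p_{MedCo} = 303 − 4p_{MedCo} + p_{RxPlus} = 0 ⇒ p_{MedCo} = 75.75 + 0.25p_{RxPlus}.
The best-response slope dp_{MedCo}/dp_{RxPlus} = 0.25 > 0: the reaction function is upward-sloping, so the choices are strategic complements.

strategic complements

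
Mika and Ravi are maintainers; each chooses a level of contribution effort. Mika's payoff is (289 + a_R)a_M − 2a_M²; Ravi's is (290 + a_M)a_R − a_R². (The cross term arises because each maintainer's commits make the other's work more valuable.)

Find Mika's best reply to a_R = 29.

79.5

Expanding Mika's payoff: 289a_M + a_Ra_M − 2a_M².
∂π/∂a_M = 289 + a_R − 4a_M = 0, so a_M = 72.25 + 0.25a_R.
At a_R = 29: a_M = 72.25 + 0.25·29 = 79.5.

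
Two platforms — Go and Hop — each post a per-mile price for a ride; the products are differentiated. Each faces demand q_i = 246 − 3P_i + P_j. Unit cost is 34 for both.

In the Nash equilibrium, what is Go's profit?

3802.08

Go's profit: π = (P_{Go} − 34)(246 − 3P_{Go} + P_{Hop}).
∂π/∂P_{Go} = 348 − 6P_{Go} + P_{Hop} = 0 ⇒ P_{Go} = 58 + (1/6)P_{Hop}.
By symmetry P_{Hop} = P_{Go}; substituting into the reaction function, (5/6)P_{Go} = 58 and P_{Go} = 69.6.
q_{Go} = 246 − 3·69.6 + 69.6 = 106.8.
Profit = (69.6 − 34)·106.8 = 3802.08.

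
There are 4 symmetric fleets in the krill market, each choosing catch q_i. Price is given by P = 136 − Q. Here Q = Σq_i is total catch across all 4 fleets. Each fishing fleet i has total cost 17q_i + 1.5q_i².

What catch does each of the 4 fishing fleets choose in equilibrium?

14.875

A representative fishing fleet's profit is π_i = q_i(136 − Q) − 17q_i − 1.5q_i², with Q = q_i + Σ_{j≠i} q_j.
First-order condition: 119 − 5q_i − Σ_{j≠i} q_j = 0.
In a symmetric equilibrium every fishing fleet chooses the same q, so Σ_{j≠i} q_j = 3q. The condition becomes 119 − 8q = 0, giving q = 119/8 = 14.875.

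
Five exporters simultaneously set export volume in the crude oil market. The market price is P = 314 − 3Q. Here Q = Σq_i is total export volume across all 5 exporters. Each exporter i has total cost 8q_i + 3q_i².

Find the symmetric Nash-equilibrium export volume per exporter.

A representative exporter's profit is π_i = q_i(314 − 3Q) − 8q_i − 3q_i², with Q = q_i + Σ_{j≠i} q_j.
First-order condition: 306 − 12q_i − 3Σ_{j≠i} q_j = 0.
Imposing symmetry (q_j = q for all j) turns Σ_{j≠i} q_j into 4q, so 306 = 24q and q = 12.75.

12.75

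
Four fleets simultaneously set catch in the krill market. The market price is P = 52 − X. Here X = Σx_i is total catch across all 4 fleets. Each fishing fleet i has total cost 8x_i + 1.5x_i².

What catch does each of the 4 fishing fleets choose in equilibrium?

5.5

A representative fishing fleet's profit is π_i = x_i(52 − X) − 8x_i − 1.5x_i², with X = x_i + Σ_{j≠i} x_j.
First-order condition: 44 − 5x_i − Σ_{j≠i} x_j = 0.
With identical fishing fleets, set every x_j = x: then 44 − 5x − 3x = 0, i.e. x = 44/8 = 5.5.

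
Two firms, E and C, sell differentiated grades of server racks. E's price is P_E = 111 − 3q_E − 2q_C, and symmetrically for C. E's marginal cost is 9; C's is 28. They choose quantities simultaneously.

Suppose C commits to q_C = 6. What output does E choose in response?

Firm E's profit: π = q_E(111 − 3q_E − 2q_C) − 9q_E.
∂π/∂q_E = 102 − 6q_E − 2q_C = 0 ⇒ q_E = 17 − (1/3)q_C.
At q_C = 6: q_E = 17 − (1/3)·6 = 15.

15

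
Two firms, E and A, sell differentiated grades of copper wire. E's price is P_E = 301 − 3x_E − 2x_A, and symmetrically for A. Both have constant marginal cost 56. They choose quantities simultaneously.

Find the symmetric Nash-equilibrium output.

30.625

Firm E's profit: π = x_E(301 − 3x_E − 2x_A) − 56x_E.
∂π/∂x_E = 245 − 6x_E − 2x_A = 0 ⇒ x_E = 245/6 − (1/3)x_A.
Setting x_E = x_A in the reaction function: x_E = 245/6 − (1/3)x_E, so x_E = (245/6) / (4/3) = 30.625.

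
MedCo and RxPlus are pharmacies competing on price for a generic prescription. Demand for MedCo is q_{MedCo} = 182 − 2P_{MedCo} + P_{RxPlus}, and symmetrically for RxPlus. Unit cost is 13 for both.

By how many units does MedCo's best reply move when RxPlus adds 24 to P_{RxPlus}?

6

MedCo's profit: π = (P_{MedCo} − 13)(182 − 2P_{MedCo} + P_{RxPlus}).
∂π/∂P_{MedCo} = 208 − 4P_{MedCo} + P_{RxPlus} = 0 ⇒ P_{MedCo} = 52 + 0.25P_{RxPlus}.
The reaction-function slope is 0.25, so a 24-unit rise in P_{RxPlus} moves P_{MedCo} by 0.25 × 24 = 6. MedCo's best response rises — the actions are strategic complements.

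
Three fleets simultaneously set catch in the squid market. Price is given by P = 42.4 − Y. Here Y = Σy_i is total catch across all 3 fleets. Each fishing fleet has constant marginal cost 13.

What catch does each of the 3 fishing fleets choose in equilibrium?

A representative fishing fleet's profit is π_i = y_i(42.4 − Y) − 13y_i, with Y = y_i + Σ_{j≠i} y_j.
First-order condition: 29.4 − 2y_i − Σ_{j≠i} y_j = 0.
In a symmetric equilibrium every fishing fleet chooses the same y, so Σ_{j≠i} y_j = 2y. The condition becomes 29.4 − 4y = 0, giving y = 29.4/4 = 7.35.

7.35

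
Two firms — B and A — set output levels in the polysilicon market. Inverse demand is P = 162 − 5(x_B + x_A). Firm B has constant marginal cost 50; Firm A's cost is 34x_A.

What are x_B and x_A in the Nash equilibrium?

Firm B's profit: π = x_B(162 − 5(x_B + x_A)) − 50x_B.
∂π/∂x_B = 112 − 10x_B − 5x_A = 0, so x_B = 11.2 − 0.5x_A.
By the same steps for A: x_A = 12.8 − 0.5x_B.
Substituting the second reaction function into the first: x_B = 11.2 − 0.5(12.8 − 0.5x_B), which gives 0.75x_B = 4.8 ⇒ x_B = 6.4.
Then x_A = 12.8 − 0.5·6.4 = 9.6.

6.4, 9.6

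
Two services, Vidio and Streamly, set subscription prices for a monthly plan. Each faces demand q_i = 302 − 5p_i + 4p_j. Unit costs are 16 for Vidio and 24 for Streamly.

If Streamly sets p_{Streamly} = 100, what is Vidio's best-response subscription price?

78.2

Vidio's profit: π = (p_{Vidio} − 16)(302 − 5p_{Vidio} + 4p_{Streamly}).
∂π/∂p_{Vidio} = 382 − 10p_{Vidio} + 4p_{Streamly} = 0 ⇒ p_{Vidio} = 38.2 + 0.4p_{Streamly}.
At p_{Streamly} = 100: p_{Vidio} = 38.2 + 0.4·100 = 78.2.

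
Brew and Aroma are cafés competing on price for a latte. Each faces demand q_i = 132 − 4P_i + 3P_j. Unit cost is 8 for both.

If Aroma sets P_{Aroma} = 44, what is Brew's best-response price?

37

Brew's profit: π = (P_{Brew} − 8)(132 − 4P_{Brew} + 3P_{Aroma}).
∂π/∂P_{Brew} = 164 − 8P_{Brew} + 3P_{Aroma} = 0 ⇒ P_{Brew} = 20.5 + 0.375P_{Aroma}.
At P_{Aroma} = 44: P_{Brew} = 20.5 + 0.375·44 = 37.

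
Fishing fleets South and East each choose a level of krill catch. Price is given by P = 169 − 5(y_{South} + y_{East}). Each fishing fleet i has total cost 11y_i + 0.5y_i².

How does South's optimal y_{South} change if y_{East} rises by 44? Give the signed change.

Fishing fleet South's profit: π = y_{South}(169 − 5(y_{South} + y_{East})) − 11y_{South} − 0.5y_{South}².
∂π/∂y_{South} = 158 − 11y_{South} − 5y_{East} = 0, so y_{South} = 158/11 − (5/11)y_{East}.
The reaction-function slope is −5/11, so a 44-unit rise in y_{East} moves y_{South} by −5/11 × 44 = −20. South's best response falls — the actions are strategic substitutes.

-20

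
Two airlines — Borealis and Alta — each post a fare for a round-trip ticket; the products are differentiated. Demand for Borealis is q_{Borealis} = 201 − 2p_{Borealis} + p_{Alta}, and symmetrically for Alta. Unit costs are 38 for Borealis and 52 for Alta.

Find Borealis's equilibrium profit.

Borealis's profit: π = (p_{Borealis} − 38)(201 − 2p_{Borealis} + p_{Alta}).
∂π/∂p_{Borealis} = 277 − 4p_{Borealis} + p_{Alta} = 0 ⇒ p_{Borealis} = 69.25 + 0.25p_{Alta}.
Similarly p_{Alta} = 76.25 + 0.25p_{Borealis}.
Plugging p_{Alta} into Borealis's best response: p_{Borealis} = 69.25 + 0.25(76.25 + 0.25p_{Borealis}) ⇒ 0.9375p_{Borealis} = 88.3125, so p_{Borealis} = 94.2.
Then p_{Alta} = 76.25 + 0.25·94.2 = 99.8.
q_{Borealis} = 201 − 2·94.2 + 99.8 = 112.4.
Profit = (94.2 − 38)·112.4 = 6316.88.

6316.88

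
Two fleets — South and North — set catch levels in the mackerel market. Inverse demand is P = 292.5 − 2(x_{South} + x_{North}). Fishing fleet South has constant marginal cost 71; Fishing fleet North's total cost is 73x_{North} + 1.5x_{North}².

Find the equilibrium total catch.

Fishing fleet South's profit: π = x_{South}(292.5 − 2(x_{South} + x_{North})) − 71x_{South}.
∂π/∂x_{South} = 221.5 − 4x_{South} − 2x_{North} = 0, so x_{South} = 55.375 − 0.5x_{North}.
For North: ∂π/∂x_{North} = 219.5 − 7x_{North} − 2x_{South} = 0 ⇒ x_{North} = 439/14 − (2/7)x_{South}.
Solving the two reaction functions simultaneously: (1 − (−0.5)(−2/7))x_{South} = 55.375 − 0.5·(439/14), so (6/7)x_{South} = 2223/56 and x_{South} = 46.3125.
Then x_{North} = 439/14 − (2/7)·46.3125 = 18.125.
Total catch: 46.3125 + 18.125 = 64.4375.

64.4375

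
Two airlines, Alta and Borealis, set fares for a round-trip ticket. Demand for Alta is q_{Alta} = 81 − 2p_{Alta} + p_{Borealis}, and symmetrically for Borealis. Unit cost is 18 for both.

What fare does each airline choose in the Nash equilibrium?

Alta's profit: π = (p_{Alta} − 18)(81 − 2p_{Alta} + p_{Borealis}).
∂π/∂p_{Alta} = 117 − 4p_{Alta} + p_{Borealis} = 0 ⇒ p_{Alta} = 29.25 + 0.25p_{Borealis}.
The game is symmetric, so in equilibrium p_{Borealis} = p_{Alta}: the reaction function gives 0.75p_{Alta} = 29.25, hence p_{Alta} = 39.

39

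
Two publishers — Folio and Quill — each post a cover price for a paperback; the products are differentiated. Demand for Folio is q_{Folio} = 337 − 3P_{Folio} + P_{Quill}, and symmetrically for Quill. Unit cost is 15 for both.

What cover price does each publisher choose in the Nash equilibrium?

Folio's profit: π = (P_{Folio} − 15)(337 − 3P_{Folio} + P_{Quill}).
∂π/∂P_{Folio} = 382 − 6P_{Folio} + P_{Quill} = 0 ⇒ P_{Folio} = 191/3 + (1/6)P_{Quill}.
By symmetry P_{Quill} = P_{Folio}; substituting into the reaction function, (5/6)P_{Folio} = 191/3 and P_{Folio} = 76.4.

76.4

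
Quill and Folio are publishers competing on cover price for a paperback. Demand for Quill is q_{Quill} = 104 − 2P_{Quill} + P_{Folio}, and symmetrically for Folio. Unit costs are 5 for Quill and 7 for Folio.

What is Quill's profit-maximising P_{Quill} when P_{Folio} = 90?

Quill's profit: π = (P_{Quill} − 5)(104 − 2P_{Quill} + P_{Folio}).
∂π/∂P_{Quill} = 114 − 4P_{Quill} + P_{Folio} = 0 ⇒ P_{Quill} = 28.5 + 0.25P_{Folio}.
At P_{Folio} = 90: P_{Quill} = 28.5 + 0.25·90 = 51.

51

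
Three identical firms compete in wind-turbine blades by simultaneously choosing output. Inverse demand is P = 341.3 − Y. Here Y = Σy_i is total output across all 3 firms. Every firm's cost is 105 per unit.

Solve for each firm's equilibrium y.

A representative firm's profit is π_i = y_i(341.3 − Y) − 105y_i, with Y = y_i + Σ_{j≠i} y_j.
First-order condition: 236.3 − 2y_i − Σ_{j≠i} y_j = 0.
Imposing symmetry (y_j = y for all j) turns Σ_{j≠i} y_j into 2y, so 236.3 = 4y and y = 59.075.

59.075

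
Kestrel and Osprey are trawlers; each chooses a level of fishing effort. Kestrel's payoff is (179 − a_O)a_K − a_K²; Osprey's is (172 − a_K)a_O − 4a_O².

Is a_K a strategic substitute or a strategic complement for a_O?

strategic substitutes

Expanding Kestrel's payoff: 179a_K − a_Oa_K − a_K².
∂π/∂a_K = 179 − a_O − 2a_K = 0, so a_K = 89.5 − 0.5a_O.
The best-response slope da_K/da_O = −0.5 < 0: the reaction function is downward-sloping, so the choices are strategic substitutes.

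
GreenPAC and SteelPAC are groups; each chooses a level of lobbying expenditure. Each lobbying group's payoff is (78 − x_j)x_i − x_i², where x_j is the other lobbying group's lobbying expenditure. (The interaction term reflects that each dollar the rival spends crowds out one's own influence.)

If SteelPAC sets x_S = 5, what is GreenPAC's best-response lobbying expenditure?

36.5

GreenPAC's payoff is (78 − x_S)x_G − x_G².
∂π/∂x_G = 78 − x_S − 2x_G = 0, so x_G = 39 − 0.5x_S.
At x_S = 5: x_G = 39 − 0.5·5 = 36.5.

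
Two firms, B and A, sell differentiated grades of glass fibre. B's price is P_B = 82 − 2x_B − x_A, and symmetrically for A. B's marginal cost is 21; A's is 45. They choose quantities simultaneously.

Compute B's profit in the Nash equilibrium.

Firm B's profit: π = x_B(82 − 2x_B − x_A) − 21x_B.
∂π/∂x_B = 61 − 4x_B − x_A = 0 ⇒ x_B = 15.25 − 0.25x_A.
Similarly x_A = 9.25 − 0.25x_B.
Plugging x_A into B's best response: x_B = 15.25 − 0.25(9.25 − 0.25x_B) ⇒ 0.9375x_B = 12.9375, so x_B = 13.8.
Then x_A = 9.25 − 0.25·13.8 = 5.8.
P_B = 82 − 2·13.8 − 5.8 = 48.6.
Profit = (48.6 − 21)·13.8 = 380.88.

380.88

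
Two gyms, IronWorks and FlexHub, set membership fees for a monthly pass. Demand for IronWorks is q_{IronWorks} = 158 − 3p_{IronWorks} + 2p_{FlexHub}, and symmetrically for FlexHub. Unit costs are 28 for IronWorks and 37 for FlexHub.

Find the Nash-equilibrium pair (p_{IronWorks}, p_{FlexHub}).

62.1875, 65.5625

IronWorks's profit: π = (p_{IronWorks} − 28)(158 − 3p_{IronWorks} + 2p_{FlexHub}).
∂π/∂p_{IronWorks} = 242 − 6p_{IronWorks} + 2p_{FlexHub} = 0 ⇒ p_{IronWorks} = 121/3 + (1/3)p_{FlexHub}.
Similarly p_{FlexHub} = 269/6 + (1/3)p_{IronWorks}.
Plugging p_{FlexHub} into IronWorks's best response: p_{IronWorks} = 121/3 + (1/3)(269/6 + (1/3)p_{IronWorks}) ⇒ (8/9)p_{IronWorks} = 995/18, so p_{IronWorks} = 62.1875.
Then p_{FlexHub} = 269/6 + (1/3)·62.1875 = 65.5625.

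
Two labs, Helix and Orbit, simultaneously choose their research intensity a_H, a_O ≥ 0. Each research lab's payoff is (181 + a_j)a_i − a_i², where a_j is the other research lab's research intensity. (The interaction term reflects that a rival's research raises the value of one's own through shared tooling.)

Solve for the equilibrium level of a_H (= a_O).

Helix's payoff is (181 + a_O)a_H − a_H².
∂π/∂a_H = 181 + a_O − 2a_H = 0, so a_H = 90.5 + 0.5a_O.
The game is symmetric, so in equilibrium a_O = a_H: the reaction function gives 0.5a_H = 90.5, hence a_H = 181.

181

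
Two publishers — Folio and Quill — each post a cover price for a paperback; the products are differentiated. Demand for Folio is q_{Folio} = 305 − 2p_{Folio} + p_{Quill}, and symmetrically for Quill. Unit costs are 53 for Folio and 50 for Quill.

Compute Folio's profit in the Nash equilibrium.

13977.92

Folio's profit: π = (p_{Folio} − 53)(305 − 2p_{Folio} + p_{Quill}).
∂π/∂p_{Folio} = 411 − 4p_{Folio} + p_{Quill} = 0 ⇒ p_{Folio} = 102.75 + 0.25p_{Quill}.
Similarly p_{Quill} = 101.25 + 0.25p_{Folio}.
Plugging p_{Quill} into Folio's best response: p_{Folio} = 102.75 + 0.25(101.25 + 0.25p_{Folio}) ⇒ 0.9375p_{Folio} = 128.0625, so p_{Folio} = 136.6.
Then p_{Quill} = 101.25 + 0.25·136.6 = 135.4.
q_{Folio} = 305 − 2·136.6 + 135.4 = 167.2.
Profit = (136.6 − 53)·167.2 = 13977.92.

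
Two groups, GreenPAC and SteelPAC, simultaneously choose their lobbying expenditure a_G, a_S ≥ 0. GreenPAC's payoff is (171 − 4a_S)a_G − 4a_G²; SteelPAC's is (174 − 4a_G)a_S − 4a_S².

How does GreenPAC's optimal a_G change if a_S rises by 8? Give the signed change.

-4

Expanding GreenPAC's payoff: 171a_G − 4a_Sa_G − 4a_G².
∂π/∂a_G = 171 − 4a_S − 8a_G = 0, so a_G = 21.375 − 0.5a_S.
The reaction-function slope is −0.5, so an 8-unit rise in a_S moves a_G by −0.5 × 8 = −4. GreenPAC's best response falls — the actions are strategic substitutes.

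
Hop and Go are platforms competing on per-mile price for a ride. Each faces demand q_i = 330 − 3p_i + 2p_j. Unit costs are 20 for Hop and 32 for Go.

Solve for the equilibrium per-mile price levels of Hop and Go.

Hop's profit: π = (p_{Hop} − 20)(330 − 3p_{Hop} + 2p_{Go}).
∂π/∂p_{Hop} = 390 − 6p_{Hop} + 2p_{Go} = 0 ⇒ p_{Hop} = 65 + (1/3)p_{Go}.
Similarly p_{Go} = 71 + (1/3)p_{Hop}.
Solving the two reaction functions simultaneously: (1 − (1/3)(1/3))p_{Hop} = 65 + (1/3)·71, so (8/9)p_{Hop} = 266/3 and p_{Hop} = 99.75.
Then p_{Go} = 71 + (1/3)·99.75 = 104.25.

99.75, 104.25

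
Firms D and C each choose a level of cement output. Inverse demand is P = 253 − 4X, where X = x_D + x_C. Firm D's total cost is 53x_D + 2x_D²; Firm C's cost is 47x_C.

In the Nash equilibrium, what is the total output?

30.6

Firm D's profit: π = x_D(253 − 4(x_D + x_C)) − 53x_D − 2x_D².
∂π/∂x_D = 200 − 12x_D − 4x_C = 0, so x_D = 50/3 − (1/3)x_C.
For C: ∂π/∂x_C = 206 − 8x_C − 4x_D = 0 ⇒ x_C = 25.75 − 0.5x_D.
Solving the two reaction functions simultaneously: (1 − (−1/3)(−0.5))x_D = 50/3 − (1/3)·25.75, so (5/6)x_D = 97/12 and x_D = 9.7.
Then x_C = 25.75 − 0.5·9.7 = 20.9.
Total output: 9.7 + 20.9 = 30.6.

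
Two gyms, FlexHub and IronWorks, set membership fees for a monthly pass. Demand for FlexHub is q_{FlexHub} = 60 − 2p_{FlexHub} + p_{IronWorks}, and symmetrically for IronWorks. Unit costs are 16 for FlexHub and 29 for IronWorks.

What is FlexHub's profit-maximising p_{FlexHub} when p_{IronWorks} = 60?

38

FlexHub's profit: π = (p_{FlexHub} − 16)(60 − 2p_{FlexHub} + p_{IronWorks}).
∂π/∂p_{FlexHub} = 92 − 4p_{FlexHub} + p_{IronWorks} = 0 ⇒ p_{FlexHub} = 23 + 0.25p_{IronWorks}.
At p_{IronWorks} = 60: p_{FlexHub} = 23 + 0.25·60 = 38.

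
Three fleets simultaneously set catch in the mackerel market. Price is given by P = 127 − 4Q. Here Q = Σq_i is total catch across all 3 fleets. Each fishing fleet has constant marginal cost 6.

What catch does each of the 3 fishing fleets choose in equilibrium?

7.5625

A representative fishing fleet's profit is π_i = q_i(127 − 4Q) − 6q_i, with Q = q_i + Σ_{j≠i} q_j.
First-order condition: 121 − 8q_i − 4Σ_{j≠i} q_j = 0.
Imposing symmetry (q_j = q for all j) turns Σ_{j≠i} q_j into 2q, so 121 = 16q and q = 7.5625.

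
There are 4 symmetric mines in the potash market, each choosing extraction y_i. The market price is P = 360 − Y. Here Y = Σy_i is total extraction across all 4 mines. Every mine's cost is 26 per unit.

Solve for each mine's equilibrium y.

66.8

A representative mine's profit is π_i = y_i(360 − Y) − 26y_i, with Y = y_i + Σ_{j≠i} y_j.
First-order condition: 334 − 2y_i − Σ_{j≠i} y_j = 0.
With identical mines, set every y_j = y: then 334 − 2y − 3y = 0, i.e. y = 334/5 = 66.8.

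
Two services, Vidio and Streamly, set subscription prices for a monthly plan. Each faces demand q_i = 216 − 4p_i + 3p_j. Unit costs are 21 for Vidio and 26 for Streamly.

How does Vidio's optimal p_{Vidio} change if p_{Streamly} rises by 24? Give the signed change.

9

Vidio's profit: π = (p_{Vidio} − 21)(216 − 4p_{Vidio} + 3p_{Streamly}).
∂π/∂p_{Vidio} = 300 − 8p_{Vidio} + 3p_{Streamly} = 0 ⇒ p_{Vidio} = 37.5 + 0.375p_{Streamly}.
The reaction-function slope is 0.375, so a 24-unit rise in p_{Streamly} moves p_{Vidio} by 0.375 × 24 = 9. Vidio's best response rises — the actions are strategic complements.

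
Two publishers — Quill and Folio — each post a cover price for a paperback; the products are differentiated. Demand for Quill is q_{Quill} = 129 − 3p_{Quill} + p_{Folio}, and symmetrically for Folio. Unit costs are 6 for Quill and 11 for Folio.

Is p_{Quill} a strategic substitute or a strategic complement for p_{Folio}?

Quill's profit: π = (p_{Quill} − 6)(129 − 3p_{Quill} + p_{Folio}).
∂π/∂p_{Quill} = 147 − 6p_{Quill} + p_{Folio} = 0 ⇒ p_{Quill} = 24.5 + (1/6)p_{Folio}.
The best-response slope dp_{Quill}/dp_{Folio} = 1/6 > 0: the reaction function is upward-sloping, so the choices are strategic complements.

strategic complements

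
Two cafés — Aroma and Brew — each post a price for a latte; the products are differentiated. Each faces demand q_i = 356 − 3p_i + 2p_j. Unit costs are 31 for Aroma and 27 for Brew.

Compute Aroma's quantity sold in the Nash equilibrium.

241.5

Aroma's profit: π = (p_{Aroma} − 31)(356 − 3p_{Aroma} + 2p_{Brew}).
∂π/∂p_{Aroma} = 449 − 6p_{Aroma} + 2p_{Brew} = 0 ⇒ p_{Aroma} = 449/6 + (1/3)p_{Brew}.
Similarly p_{Brew} = 437/6 + (1/3)p_{Aroma}.
Substituting the second reaction function into the first: p_{Aroma} = 449/6 + (1/3)(437/6 + (1/3)p_{Aroma}), which gives (8/9)p_{Aroma} = 892/9 ⇒ p_{Aroma} = 111.5.
Then p_{Brew} = 437/6 + (1/3)·111.5 = 110.
q_{Aroma} = 356 − 3·111.5 + 2·110 = 241.5.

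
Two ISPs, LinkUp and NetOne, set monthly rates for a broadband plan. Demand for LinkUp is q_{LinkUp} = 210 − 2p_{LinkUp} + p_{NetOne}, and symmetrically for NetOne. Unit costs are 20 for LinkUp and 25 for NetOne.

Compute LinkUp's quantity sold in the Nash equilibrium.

128

LinkUp's profit: π = (p_{LinkUp} − 20)(210 − 2p_{LinkUp} + p_{NetOne}).
∂π/∂p_{LinkUp} = 250 − 4p_{LinkUp} + p_{NetOne} = 0 ⇒ p_{LinkUp} = 62.5 + 0.25p_{NetOne}.
Similarly p_{NetOne} = 65 + 0.25p_{LinkUp}.
Substituting the second reaction function into the first: p_{LinkUp} = 62.5 + 0.25(65 + 0.25p_{LinkUp}), which gives 0.9375p_{LinkUp} = 78.75 ⇒ p_{LinkUp} = 84.
Then p_{NetOne} = 65 + 0.25·84 = 86.
q_{LinkUp} = 210 − 2·84 + 86 = 128.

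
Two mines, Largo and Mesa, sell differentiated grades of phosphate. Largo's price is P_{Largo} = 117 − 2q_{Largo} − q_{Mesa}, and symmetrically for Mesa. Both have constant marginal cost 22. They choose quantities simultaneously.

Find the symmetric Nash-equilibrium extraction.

19

Mine Largo's profit: π = q_{Largo}(117 − 2q_{Largo} − q_{Mesa}) − 22q_{Largo}.
∂π/∂q_{Largo} = 95 − 4q_{Largo} − q_{Mesa} = 0 ⇒ q_{Largo} = 23.75 − 0.25q_{Mesa}.
By symmetry q_{Mesa} = q_{Largo}; substituting into the reaction function, 1.25q_{Largo} = 23.75 and q_{Largo} = 19.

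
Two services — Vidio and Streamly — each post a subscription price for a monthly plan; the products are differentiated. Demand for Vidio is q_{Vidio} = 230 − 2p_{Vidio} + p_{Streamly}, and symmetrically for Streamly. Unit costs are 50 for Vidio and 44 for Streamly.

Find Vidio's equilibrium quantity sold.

118.4

Vidio's profit: π = (p_{Vidio} − 50)(230 − 2p_{Vidio} + p_{Streamly}).
∂π/∂p_{Vidio} = 330 − 4p_{Vidio} + p_{Streamly} = 0 ⇒ p_{Vidio} = 82.5 + 0.25p_{Streamly}.
Similarly p_{Streamly} = 79.5 + 0.25p_{Vidio}.
Solving the two reaction functions simultaneously: (1 − (0.25)(0.25))p_{Vidio} = 82.5 + 0.25·79.5, so 0.9375p_{Vidio} = 102.375 and p_{Vidio} = 109.2.
Then p_{Streamly} = 79.5 + 0.25·109.2 = 106.8.
q_{Vidio} = 230 − 2·109.2 + 106.8 = 118.4.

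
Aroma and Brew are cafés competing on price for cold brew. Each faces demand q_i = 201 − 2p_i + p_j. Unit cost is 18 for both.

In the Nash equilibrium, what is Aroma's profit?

7442

Aroma's profit: π = (p_{Aroma} − 18)(201 − 2p_{Aroma} + p_{Brew}).
∂π/∂p_{Aroma} = 237 − 4p_{Aroma} + p_{Brew} = 0 ⇒ p_{Aroma} = 59.25 + 0.25p_{Brew}.
Setting p_{Aroma} = p_{Brew} in the reaction function: p_{Aroma} = 59.25 + 0.25p_{Aroma}, so p_{Aroma} = 59.25 / 0.75 = 79.
q_{Aroma} = 201 − 2·79 + 79 = 122.
Profit = (79 − 18)·122 = 7442.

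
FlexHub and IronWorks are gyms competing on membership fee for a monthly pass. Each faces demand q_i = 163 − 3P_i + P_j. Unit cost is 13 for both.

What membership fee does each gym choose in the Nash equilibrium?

FlexHub's profit: π = (P_{FlexHub} − 13)(163 − 3P_{FlexHub} + P_{IronWorks}).
∂π/∂P_{FlexHub} = 202 − 6P_{FlexHub} + P_{IronWorks} = 0 ⇒ P_{FlexHub} = 101/3 + (1/6)P_{IronWorks}.
By symmetry P_{IronWorks} = P_{FlexHub}; substituting into the reaction function, (5/6)P_{FlexHub} = 101/3 and P_{FlexHub} = 40.4.

40.4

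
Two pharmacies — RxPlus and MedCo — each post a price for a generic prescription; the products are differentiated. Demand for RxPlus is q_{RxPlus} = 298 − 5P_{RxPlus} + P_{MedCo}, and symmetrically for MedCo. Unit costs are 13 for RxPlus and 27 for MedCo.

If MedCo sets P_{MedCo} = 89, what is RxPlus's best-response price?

RxPlus's profit: π = (P_{RxPlus} − 13)(298 − 5P_{RxPlus} + P_{MedCo}).
∂π/∂P_{RxPlus} = 363 − 10P_{RxPlus} + P_{MedCo} = 0 ⇒ P_{RxPlus} = 36.3 + 0.1P_{MedCo}.
At P_{MedCo} = 89: P_{RxPlus} = 36.3 + 0.1·89 = 45.2.

45.2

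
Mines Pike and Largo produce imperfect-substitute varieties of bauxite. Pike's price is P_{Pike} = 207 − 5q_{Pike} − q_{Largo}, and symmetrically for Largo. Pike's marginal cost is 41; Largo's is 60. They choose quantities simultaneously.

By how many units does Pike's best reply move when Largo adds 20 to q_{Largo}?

Mine Pike's profit: π = q_{Pike}(207 − 5q_{Pike} − q_{Largo}) − 41q_{Pike}.
∂π/∂q_{Pike} = 166 − 10q_{Pike} − q_{Largo} = 0 ⇒ q_{Pike} = 16.6 − 0.1q_{Largo}.
The reaction-function slope is −0.1, so a 20-unit rise in q_{Largo} moves q_{Pike} by −0.1 × 20 = −2. Pike's best response falls — the actions are strategic substitutes.

-2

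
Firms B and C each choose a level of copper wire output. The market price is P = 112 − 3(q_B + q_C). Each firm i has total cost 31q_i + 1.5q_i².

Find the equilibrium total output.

Firm B's profit: π = q_B(112 − 3(q_B + q_C)) − 31q_B − 1.5q_B².
∂π/∂q_B = 81 − 9q_B − 3q_C = 0, so q_B = 9 − (1/3)q_C.
By symmetry q_C = q_B; substituting into the reaction function, (4/3)q_B = 9 and q_B = 6.75.
Total output: 6.75 + 6.75 = 13.5.

13.5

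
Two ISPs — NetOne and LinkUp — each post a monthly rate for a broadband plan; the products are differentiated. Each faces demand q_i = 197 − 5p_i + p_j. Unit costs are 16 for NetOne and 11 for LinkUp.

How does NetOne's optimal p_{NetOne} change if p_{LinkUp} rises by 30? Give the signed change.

3

NetOne's profit: π = (p_{NetOne} − 16)(197 − 5p_{NetOne} + p_{LinkUp}).
∂π/∂p_{NetOne} = 277 − 10p_{NetOne} + p_{LinkUp} = 0 ⇒ p_{NetOne} = 27.7 + 0.1p_{LinkUp}.
The reaction-function slope is 0.1, so a 30-unit rise in p_{LinkUp} moves p_{NetOne} by 0.1 × 30 = 3. NetOne's best response rises — the actions are strategic complements.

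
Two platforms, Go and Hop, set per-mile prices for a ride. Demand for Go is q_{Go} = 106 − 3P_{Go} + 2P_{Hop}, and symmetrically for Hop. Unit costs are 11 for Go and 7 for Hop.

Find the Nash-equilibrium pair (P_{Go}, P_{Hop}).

Go's profit: π = (P_{Go} − 11)(106 − 3P_{Go} + 2P_{Hop}).
∂π/∂P_{Go} = 139 − 6P_{Go} + 2P_{Hop} = 0 ⇒ P_{Go} = 139/6 + (1/3)P_{Hop}.
Similarly P_{Hop} = 127/6 + (1/3)P_{Go}.
Substituting the second reaction function into the first: P_{Go} = 139/6 + (1/3)(127/6 + (1/3)P_{Go}), which gives (8/9)P_{Go} = 272/9 ⇒ P_{Go} = 34.
Then P_{Hop} = 127/6 + (1/3)·34 = 32.5.

34, 32.5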